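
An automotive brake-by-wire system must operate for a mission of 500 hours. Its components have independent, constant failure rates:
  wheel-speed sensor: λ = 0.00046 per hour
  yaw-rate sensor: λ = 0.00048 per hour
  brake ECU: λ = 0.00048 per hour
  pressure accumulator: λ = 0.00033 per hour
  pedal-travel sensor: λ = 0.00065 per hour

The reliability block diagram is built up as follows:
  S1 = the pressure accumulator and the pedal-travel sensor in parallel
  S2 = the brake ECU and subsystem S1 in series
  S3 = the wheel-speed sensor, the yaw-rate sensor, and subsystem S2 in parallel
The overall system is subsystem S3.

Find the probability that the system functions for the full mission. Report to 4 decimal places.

R(wheel-speed sensor) = exp(−0.00046 × 500) = 0.794534
R(yaw-rate sensor) = exp(−0.00048 × 500) = 0.786628
R(brake ECU) = exp(−0.00048 × 500) = 0.786628
R(pressure accumulator) = exp(−0.00033 × 500) = 0.847894
R(pedal-travel sensor) = exp(−0.00065 × 500) = 0.722527
Parallel (pressure accumulator and pedal-travel sensor): 1 − (1 − 0.847894)(1 − 0.722527) = 0.957795
Series (brake ECU and [0.957795]): 0.786628 × 0.957795 = 0.753428
Parallel (wheel-speed sensor, yaw-rate sensor, and [0.753428]): 1 − (1 − 0.794534)(1 − 0.786628)(1 − 0.753428) = 0.9892

0.9892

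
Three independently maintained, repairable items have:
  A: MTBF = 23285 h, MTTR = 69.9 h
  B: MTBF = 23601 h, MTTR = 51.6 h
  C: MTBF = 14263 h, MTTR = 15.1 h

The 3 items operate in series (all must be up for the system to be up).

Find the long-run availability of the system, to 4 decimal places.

A(A) = MTBF/(MTBF+MTTR) = 23285/(23285+69.9) = 0.997007
A(B) = MTBF/(MTBF+MTTR) = 23601/(23601+51.6) = 0.997818
A(C) = MTBF/(MTBF+MTTR) = 14263/(14263+15.1) = 0.998942
Series availability: 0.997007 × 0.997818 × 0.998942 = 0.9938

0.9938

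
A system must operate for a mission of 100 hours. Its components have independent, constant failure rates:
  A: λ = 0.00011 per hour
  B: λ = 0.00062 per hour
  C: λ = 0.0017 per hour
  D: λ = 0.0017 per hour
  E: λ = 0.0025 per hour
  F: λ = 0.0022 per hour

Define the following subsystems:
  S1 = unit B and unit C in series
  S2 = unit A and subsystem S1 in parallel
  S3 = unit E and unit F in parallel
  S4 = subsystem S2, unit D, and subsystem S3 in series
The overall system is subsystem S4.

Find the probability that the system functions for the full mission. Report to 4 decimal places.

0.8050

R(A) = exp(−0.00011 × 100) = 0.989060
R(B) = exp(−0.00062 × 100) = 0.939883
R(C) = exp(−0.0017 × 100) = 0.843665
R(D) = exp(−0.0017 × 100) = 0.843665
R(E) = exp(−0.0025 × 100) = 0.778801
R(F) = exp(−0.0022 × 100) = 0.802519
Series (B and C): 0.939883 × 0.843665 = 0.792946
Parallel (A and [0.792946]): 1 − (1 − 0.989060)(1 − 0.792946) = 0.997735
Parallel (E and F): 1 − (1 − 0.778801)(1 − 0.802519) = 0.956317
Series ([0.997735], D, and [0.956317]): 0.997735 × 0.843665 × 0.956317 = 0.8050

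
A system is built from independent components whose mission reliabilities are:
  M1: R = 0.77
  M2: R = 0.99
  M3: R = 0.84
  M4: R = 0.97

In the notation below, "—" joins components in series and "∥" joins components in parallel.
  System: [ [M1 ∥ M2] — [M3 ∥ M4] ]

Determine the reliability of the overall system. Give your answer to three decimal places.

Parallel (M1 and M2): 1 − (1 − 0.77000)(1 − 0.99000) = 0.99770
Parallel (M3 and M4): 1 − (1 − 0.84000)(1 − 0.97000) = 0.99520
Series ([0.99770] and [0.99520]): 0.99770 × 0.99520 = 0.993

0.993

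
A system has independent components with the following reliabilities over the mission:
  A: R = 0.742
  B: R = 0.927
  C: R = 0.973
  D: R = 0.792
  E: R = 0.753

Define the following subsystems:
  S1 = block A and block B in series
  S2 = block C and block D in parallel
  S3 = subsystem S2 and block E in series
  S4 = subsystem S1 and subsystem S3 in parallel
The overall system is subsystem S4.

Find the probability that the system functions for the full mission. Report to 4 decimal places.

0.9216

Series (A and B): 0.742000 × 0.927000 = 0.687834
Parallel (C and D): 1 − (1 − 0.973000)(1 − 0.792000) = 0.994384
Series ([0.994384] and E): 0.994384 × 0.753000 = 0.748771
Parallel ([0.687834] and [0.748771]): 1 − (1 − 0.687834)(1 − 0.748771) = 0.9216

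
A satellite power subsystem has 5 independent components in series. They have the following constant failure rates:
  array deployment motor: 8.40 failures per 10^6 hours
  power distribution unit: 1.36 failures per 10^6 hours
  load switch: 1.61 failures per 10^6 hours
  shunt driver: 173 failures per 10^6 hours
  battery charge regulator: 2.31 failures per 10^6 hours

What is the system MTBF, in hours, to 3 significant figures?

5360

Series of exponential components: λ_sys = Σ λ_i
λ_sys = 0.00000840 + 0.00000136 + 0.00000161 + 0.000173 + 0.00000231 = 1.8668e-04 /h
MTBF = 1 / λ_sys = 5360 h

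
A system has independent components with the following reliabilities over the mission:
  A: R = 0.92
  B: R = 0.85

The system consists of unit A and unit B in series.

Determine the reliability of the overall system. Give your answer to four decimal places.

Series (A and B): 0.920000 × 0.850000 = 0.7820

0.7820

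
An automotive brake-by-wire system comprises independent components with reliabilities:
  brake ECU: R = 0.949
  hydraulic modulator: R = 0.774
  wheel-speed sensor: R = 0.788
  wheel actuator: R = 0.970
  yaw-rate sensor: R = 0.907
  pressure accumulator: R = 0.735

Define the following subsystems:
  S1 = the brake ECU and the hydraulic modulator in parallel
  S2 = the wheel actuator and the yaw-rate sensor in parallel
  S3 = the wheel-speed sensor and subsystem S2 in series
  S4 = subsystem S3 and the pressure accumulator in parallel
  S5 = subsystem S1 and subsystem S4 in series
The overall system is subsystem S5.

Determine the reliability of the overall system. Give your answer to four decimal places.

0.9324

Parallel (brake ECU and hydraulic modulator): 1 − (1 − 0.949000)(1 − 0.774000) = 0.988474
Parallel (wheel actuator and yaw-rate sensor): 1 − (1 − 0.970000)(1 − 0.907000) = 0.997210
Series (wheel-speed sensor and [0.997210]): 0.788000 × 0.997210 = 0.785801
Parallel ([0.785801] and pressure accumulator): 1 − (1 − 0.785801)(1 − 0.735000) = 0.943237
Series ([0.988474] and [0.943237]): 0.988474 × 0.943237 = 0.9324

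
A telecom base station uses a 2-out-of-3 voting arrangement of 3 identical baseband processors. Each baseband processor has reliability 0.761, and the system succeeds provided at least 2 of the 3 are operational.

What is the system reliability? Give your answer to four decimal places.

R = Σ_{i=2}^{3} C(3,i) p^i (1−p)^{3−i} with p = 0.761
C(3,2)·0.761^2·0.239^1 = 0.415230
C(3,3)·0.761^3·0.239^0 = 0.440711
Sum = 0.8559

0.8559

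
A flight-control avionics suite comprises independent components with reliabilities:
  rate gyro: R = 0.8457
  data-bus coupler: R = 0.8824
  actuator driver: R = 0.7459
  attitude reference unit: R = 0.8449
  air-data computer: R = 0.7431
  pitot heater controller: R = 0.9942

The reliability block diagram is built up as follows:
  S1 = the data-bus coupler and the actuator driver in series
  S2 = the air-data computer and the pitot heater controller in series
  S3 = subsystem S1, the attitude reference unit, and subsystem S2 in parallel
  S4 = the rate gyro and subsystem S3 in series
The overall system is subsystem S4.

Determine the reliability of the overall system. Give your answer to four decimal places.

Series (data-bus coupler and actuator driver): 0.882400 × 0.745900 = 0.658182
Series (air-data computer and pitot heater controller): 0.743100 × 0.994200 = 0.738790
Parallel ([0.658182], attitude reference unit, and [0.738790]): 1 − (1 − 0.658182)(1 − 0.844900)(1 − 0.738790) = 0.986152
Series (rate gyro and [0.986152]): 0.845700 × 0.986152 = 0.8340

0.8340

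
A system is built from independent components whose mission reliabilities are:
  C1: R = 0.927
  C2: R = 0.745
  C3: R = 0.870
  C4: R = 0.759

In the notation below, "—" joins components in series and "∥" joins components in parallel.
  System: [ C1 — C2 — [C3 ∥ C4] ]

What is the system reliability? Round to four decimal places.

Parallel (C3 and C4): 1 − (1 − 0.870000)(1 − 0.759000) = 0.968670
Series (C1, C2, and [0.968670]): 0.927000 × 0.745000 × 0.968670 = 0.6690

0.6690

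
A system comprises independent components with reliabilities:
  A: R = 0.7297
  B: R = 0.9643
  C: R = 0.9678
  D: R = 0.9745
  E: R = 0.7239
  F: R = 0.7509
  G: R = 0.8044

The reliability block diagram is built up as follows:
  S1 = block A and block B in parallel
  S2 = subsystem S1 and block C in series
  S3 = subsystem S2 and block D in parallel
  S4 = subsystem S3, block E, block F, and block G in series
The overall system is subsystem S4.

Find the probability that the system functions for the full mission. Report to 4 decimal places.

Parallel (A and B): 1 − (1 − 0.729700)(1 − 0.964300) = 0.990350
Series ([0.990350] and C): 0.990350 × 0.967800 = 0.958461
Parallel ([0.958461] and D): 1 − (1 − 0.958461)(1 − 0.974500) = 0.998941
Series ([0.998941], E, F, and G): 0.998941 × 0.723900 × 0.750900 × 0.804400 = 0.4368

0.4368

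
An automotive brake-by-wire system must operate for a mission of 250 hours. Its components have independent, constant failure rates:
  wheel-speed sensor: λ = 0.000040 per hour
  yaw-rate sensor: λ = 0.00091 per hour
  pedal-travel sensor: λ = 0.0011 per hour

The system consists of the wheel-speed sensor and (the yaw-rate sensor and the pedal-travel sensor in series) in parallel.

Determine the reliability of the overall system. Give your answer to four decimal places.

0.9961

R(wheel-speed sensor) = exp(−0.000040 × 250) = 0.990050
R(yaw-rate sensor) = exp(−0.00091 × 250) = 0.796522
R(pedal-travel sensor) = exp(−0.0011 × 250) = 0.759572
Series (yaw-rate sensor and pedal-travel sensor): 0.796522 × 0.759572 = 0.605016
Parallel (wheel-speed sensor and [0.605016]): 1 − (1 − 0.990050)(1 − 0.605016) = 0.9961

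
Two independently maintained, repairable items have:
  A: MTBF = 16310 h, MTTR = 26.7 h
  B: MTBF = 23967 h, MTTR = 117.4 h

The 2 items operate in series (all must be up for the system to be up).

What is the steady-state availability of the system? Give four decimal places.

A(A) = MTBF/(MTBF+MTTR) = 16310/(16310+26.7) = 0.998366
A(B) = MTBF/(MTBF+MTTR) = 23967/(23967+117.4) = 0.995125
Series availability: 0.998366 × 0.995125 = 0.9935

0.9935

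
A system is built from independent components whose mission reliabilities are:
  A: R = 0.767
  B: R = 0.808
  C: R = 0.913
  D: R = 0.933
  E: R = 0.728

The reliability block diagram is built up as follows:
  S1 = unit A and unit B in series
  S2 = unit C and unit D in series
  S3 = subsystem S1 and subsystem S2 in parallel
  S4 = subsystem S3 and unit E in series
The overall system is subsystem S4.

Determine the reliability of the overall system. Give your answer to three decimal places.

0.687

Series (A and B): 0.76700 × 0.80800 = 0.61974
Series (C and D): 0.91300 × 0.93300 = 0.85183
Parallel ([0.61974] and [0.85183]): 1 − (1 − 0.61974)(1 − 0.85183) = 0.94366
Series ([0.94366] and E): 0.94366 × 0.72800 = 0.687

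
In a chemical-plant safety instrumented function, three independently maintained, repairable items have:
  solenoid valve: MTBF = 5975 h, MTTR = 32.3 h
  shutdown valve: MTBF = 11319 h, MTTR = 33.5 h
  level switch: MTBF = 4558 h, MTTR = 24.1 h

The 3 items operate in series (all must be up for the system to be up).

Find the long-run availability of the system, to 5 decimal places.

A(solenoid valve) = MTBF/(MTBF+MTTR) = 5975/(5975+32.3) = 0.994623
A(shutdown valve) = MTBF/(MTBF+MTTR) = 11319/(11319+33.5) = 0.997049
A(level switch) = MTBF/(MTBF+MTTR) = 4558/(4558+24.1) = 0.994740
Series availability: 0.994623 × 0.997049 × 0.994740 = 0.98647

0.98647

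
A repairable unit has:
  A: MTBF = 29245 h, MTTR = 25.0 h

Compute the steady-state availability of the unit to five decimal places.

A(A) = MTBF/(MTBF+MTTR) = 29245/(29245+25.0) = 0.99915

0.99915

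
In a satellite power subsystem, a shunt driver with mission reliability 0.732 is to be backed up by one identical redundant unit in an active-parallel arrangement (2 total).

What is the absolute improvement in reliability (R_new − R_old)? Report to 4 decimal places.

R_before = 0.732
R_after = 1 − (1 − 0.732)^2 = 0.9282
ΔR = 0.9282 − 0.732 = 0.1962

0.1962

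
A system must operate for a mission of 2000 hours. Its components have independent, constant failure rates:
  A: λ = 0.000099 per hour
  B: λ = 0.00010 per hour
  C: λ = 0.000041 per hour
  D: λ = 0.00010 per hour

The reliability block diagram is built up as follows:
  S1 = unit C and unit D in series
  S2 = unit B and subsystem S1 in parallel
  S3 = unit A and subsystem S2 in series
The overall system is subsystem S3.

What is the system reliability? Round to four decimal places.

R(A) = exp(−0.000099 × 2000) = 0.820370
R(B) = exp(−0.00010 × 2000) = 0.818731
R(C) = exp(−0.000041 × 2000) = 0.921272
R(D) = exp(−0.00010 × 2000) = 0.818731
Series (C and D): 0.921272 × 0.818731 = 0.754274
Parallel (B and [0.754274]): 1 − (1 − 0.818731)(1 − 0.754274) = 0.955457
Series (A and [0.955457]): 0.820370 × 0.955457 = 0.7838

0.7838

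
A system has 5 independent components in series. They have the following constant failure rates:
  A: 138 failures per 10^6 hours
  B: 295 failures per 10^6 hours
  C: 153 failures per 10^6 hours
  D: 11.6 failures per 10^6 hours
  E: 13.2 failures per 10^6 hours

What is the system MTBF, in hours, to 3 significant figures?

Series of exponential components: λ_sys = Σ λ_i
λ_sys = 0.000138 + 0.000295 + 0.000153 + 0.0000116 + 0.0000132 = 6.1080e-04 /h
MTBF = 1 / λ_sys = 1640 h

1640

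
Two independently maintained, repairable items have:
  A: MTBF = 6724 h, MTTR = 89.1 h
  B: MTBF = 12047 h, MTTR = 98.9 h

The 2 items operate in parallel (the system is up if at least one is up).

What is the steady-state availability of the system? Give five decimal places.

0.99989

A(A) = MTBF/(MTBF+MTTR) = 6724/(6724+89.1) = 0.986922
A(B) = MTBF/(MTBF+MTTR) = 12047/(12047+98.9) = 0.991857
Parallel availability: 1 − (1 − 0.986922)(1 − 0.991857) = 0.99989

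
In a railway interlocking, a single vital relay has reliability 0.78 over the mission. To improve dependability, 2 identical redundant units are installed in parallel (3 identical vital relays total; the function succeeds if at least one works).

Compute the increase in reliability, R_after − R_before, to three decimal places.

R_before = 0.78
R_after = 1 − (1 − 0.78)^3 = 0.989
ΔR = 0.989 − 0.78 = 0.209

0.209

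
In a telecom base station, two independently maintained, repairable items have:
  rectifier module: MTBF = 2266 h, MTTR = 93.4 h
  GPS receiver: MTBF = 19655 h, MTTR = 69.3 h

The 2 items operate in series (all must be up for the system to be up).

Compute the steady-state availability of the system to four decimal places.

A(rectifier module) = MTBF/(MTBF+MTTR) = 2266/(2266+93.4) = 0.960414
A(GPS receiver) = MTBF/(MTBF+MTTR) = 19655/(19655+69.3) = 0.996487
Series availability: 0.960414 × 0.996487 = 0.9570

0.9570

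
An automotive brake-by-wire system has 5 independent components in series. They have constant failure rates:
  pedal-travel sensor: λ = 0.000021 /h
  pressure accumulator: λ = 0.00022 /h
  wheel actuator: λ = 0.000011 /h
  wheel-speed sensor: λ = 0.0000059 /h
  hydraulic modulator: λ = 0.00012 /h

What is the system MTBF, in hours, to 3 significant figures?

Series of exponential components: λ_sys = Σ λ_i
λ_sys = 0.000021 + 0.00022 + 0.000011 + 0.0000059 + 0.00012 = 3.7790e-04 /h
MTBF = 1 / λ_sys = 2650 h

2650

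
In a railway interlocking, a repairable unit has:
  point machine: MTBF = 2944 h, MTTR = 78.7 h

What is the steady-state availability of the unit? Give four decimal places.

0.9740

A(point machine) = MTBF/(MTBF+MTTR) = 2944/(2944+78.7) = 0.9740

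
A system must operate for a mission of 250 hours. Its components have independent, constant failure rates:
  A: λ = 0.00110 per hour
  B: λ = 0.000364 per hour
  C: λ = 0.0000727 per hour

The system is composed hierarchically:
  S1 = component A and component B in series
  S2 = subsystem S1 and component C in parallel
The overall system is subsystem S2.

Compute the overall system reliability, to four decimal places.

0.9945

R(A) = exp(−0.00110 × 250) = 0.759572
R(B) = exp(−0.000364 × 250) = 0.913018
R(C) = exp(−0.0000727 × 250) = 0.981989
Series (A and B): 0.759572 × 0.913018 = 0.693503
Parallel ([0.693503] and C): 1 − (1 − 0.693503)(1 − 0.981989) = 0.9945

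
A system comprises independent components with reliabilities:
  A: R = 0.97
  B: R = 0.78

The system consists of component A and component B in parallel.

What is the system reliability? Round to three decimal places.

0.993

Parallel (A and B): 1 − (1 − 0.97000)(1 − 0.78000) = 0.993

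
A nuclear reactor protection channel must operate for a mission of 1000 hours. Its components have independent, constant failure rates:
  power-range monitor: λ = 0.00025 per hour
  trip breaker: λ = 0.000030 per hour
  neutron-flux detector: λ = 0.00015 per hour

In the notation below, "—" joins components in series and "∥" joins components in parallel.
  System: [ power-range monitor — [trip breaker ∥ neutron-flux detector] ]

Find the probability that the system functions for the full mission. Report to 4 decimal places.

0.7756

R(power-range monitor) = exp(−0.00025 × 1000) = 0.778801
R(trip breaker) = exp(−0.000030 × 1000) = 0.970446
R(neutron-flux detector) = exp(−0.00015 × 1000) = 0.860708
Parallel (trip breaker and neutron-flux detector): 1 − (1 − 0.970446)(1 − 0.860708) = 0.995883
Series (power-range monitor and [0.995883]): 0.778801 × 0.995883 = 0.7756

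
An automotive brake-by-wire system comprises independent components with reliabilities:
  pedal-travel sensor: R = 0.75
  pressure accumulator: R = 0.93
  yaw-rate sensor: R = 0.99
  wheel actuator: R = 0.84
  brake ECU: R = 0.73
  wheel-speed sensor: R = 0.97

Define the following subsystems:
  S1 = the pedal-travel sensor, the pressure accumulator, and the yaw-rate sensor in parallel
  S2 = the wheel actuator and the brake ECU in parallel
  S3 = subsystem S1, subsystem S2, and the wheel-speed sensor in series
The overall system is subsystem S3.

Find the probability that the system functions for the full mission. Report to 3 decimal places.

Parallel (pedal-travel sensor, pressure accumulator, and yaw-rate sensor): 1 − (1 − 0.75000)(1 − 0.93000)(1 − 0.99000) = 0.99983
Parallel (wheel actuator and brake ECU): 1 − (1 − 0.84000)(1 − 0.73000) = 0.95680
Series ([0.99983], [0.95680], and wheel-speed sensor): 0.99983 × 0.95680 × 0.97000 = 0.928

0.928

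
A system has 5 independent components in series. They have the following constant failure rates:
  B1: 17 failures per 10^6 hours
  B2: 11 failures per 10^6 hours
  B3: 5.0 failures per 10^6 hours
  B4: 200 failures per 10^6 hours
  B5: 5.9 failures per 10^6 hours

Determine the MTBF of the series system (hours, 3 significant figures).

Series of exponential components: λ_sys = Σ λ_i
λ_sys = 0.000017 + 0.000011 + 0.0000050 + 0.00020 + 0.0000059 = 2.3890e-04 /h
MTBF = 1 / λ_sys = 4190 h

4190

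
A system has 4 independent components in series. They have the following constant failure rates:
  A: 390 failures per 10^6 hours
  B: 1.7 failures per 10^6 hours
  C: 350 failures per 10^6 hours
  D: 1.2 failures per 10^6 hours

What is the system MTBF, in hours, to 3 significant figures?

Series of exponential components: λ_sys = Σ λ_i
λ_sys = 0.00039 + 0.0000017 + 0.00035 + 0.0000012 = 7.4290e-04 /h
MTBF = 1 / λ_sys = 1350 h

1350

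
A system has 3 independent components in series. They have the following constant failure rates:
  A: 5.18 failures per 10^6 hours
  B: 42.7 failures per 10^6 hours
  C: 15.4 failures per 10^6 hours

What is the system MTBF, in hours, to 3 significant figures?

Series of exponential components: λ_sys = Σ λ_i
λ_sys = 0.00000518 + 0.0000427 + 0.0000154 = 6.3280e-05 /h
MTBF = 1 / λ_sys = 15800 h

15800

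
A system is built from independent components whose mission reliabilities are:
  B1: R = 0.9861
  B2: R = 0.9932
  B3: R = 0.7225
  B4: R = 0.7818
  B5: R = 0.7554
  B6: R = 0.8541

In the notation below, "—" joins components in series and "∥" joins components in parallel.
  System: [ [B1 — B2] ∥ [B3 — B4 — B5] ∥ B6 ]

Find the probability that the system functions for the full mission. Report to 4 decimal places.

Series (B1 and B2): 0.986100 × 0.993200 = 0.979395
Series (B3, B4, and B5): 0.722500 × 0.781800 × 0.755400 = 0.426688
Parallel ([0.979395], [0.426688], and B6): 1 − (1 − 0.979395)(1 − 0.426688)(1 − 0.854100) = 0.9983

0.9983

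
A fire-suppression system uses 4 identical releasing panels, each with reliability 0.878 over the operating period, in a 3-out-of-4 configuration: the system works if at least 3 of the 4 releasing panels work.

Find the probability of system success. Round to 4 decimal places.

R = Σ_{i=3}^{4} C(4,i) p^i (1−p)^{4−i} with p = 0.878
C(4,3)·0.878^3·0.122^1 = 0.330296
C(4,4)·0.878^4·0.122^0 = 0.594262
Sum = 0.9246

0.9246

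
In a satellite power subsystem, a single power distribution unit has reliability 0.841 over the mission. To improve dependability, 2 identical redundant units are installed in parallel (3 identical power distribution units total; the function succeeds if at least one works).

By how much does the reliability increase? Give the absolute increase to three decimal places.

0.155

R_before = 0.841
R_after = 1 − (1 − 0.841)^3 = 0.996
ΔR = 0.996 − 0.841 = 0.155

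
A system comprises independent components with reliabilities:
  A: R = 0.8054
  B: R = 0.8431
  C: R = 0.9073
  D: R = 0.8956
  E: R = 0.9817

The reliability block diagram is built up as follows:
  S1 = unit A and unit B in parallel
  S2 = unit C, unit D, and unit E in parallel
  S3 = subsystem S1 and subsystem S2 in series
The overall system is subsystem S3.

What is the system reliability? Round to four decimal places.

0.9693

Parallel (A and B): 1 − (1 − 0.805400)(1 − 0.843100) = 0.969467
Parallel (C, D, and E): 1 − (1 − 0.907300)(1 − 0.895600)(1 − 0.981700) = 0.999823
Series ([0.969467] and [0.999823]): 0.969467 × 0.999823 = 0.9693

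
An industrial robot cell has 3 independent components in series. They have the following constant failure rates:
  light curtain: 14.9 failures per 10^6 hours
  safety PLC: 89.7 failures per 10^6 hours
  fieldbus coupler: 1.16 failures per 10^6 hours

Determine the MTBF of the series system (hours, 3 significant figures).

Series of exponential components: λ_sys = Σ λ_i
λ_sys = 0.0000149 + 0.0000897 + 0.00000116 = 1.0576e-04 /h
MTBF = 1 / λ_sys = 9460 h

9460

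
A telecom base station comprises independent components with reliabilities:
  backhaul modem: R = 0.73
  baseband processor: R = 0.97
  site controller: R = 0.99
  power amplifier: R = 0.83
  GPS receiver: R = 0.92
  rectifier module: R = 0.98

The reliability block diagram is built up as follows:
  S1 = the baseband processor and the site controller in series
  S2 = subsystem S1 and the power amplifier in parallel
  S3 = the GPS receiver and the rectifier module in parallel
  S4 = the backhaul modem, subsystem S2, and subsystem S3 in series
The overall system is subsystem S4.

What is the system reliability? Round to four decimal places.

0.7239

Series (baseband processor and site controller): 0.970000 × 0.990000 = 0.960300
Parallel ([0.960300] and power amplifier): 1 − (1 − 0.960300)(1 − 0.830000) = 0.993251
Parallel (GPS receiver and rectifier module): 1 − (1 − 0.920000)(1 − 0.980000) = 0.998400
Series (backhaul modem, [0.993251], and [0.998400]): 0.730000 × 0.993251 × 0.998400 = 0.7239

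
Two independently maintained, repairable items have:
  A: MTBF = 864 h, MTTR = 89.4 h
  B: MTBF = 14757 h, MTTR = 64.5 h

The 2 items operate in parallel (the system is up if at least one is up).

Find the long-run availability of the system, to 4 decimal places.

0.9996

A(A) = MTBF/(MTBF+MTTR) = 864/(864+89.4) = 0.906230
A(B) = MTBF/(MTBF+MTTR) = 14757/(14757+64.5) = 0.995648
Parallel availability: 1 − (1 − 0.906230)(1 − 0.995648) = 0.9996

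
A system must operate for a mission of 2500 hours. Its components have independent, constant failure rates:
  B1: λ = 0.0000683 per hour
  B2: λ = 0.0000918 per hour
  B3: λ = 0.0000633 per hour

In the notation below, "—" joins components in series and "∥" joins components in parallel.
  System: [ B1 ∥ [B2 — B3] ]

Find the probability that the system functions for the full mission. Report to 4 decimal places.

R(B1) = exp(−0.0000683 × 2500) = 0.843032
R(B2) = exp(−0.0000918 × 2500) = 0.794931
R(B3) = exp(−0.0000633 × 2500) = 0.853636
Series (B2 and B3): 0.794931 × 0.853636 = 0.678582
Parallel (B1 and [0.678582]): 1 − (1 − 0.843032)(1 − 0.678582) = 0.9495

0.9495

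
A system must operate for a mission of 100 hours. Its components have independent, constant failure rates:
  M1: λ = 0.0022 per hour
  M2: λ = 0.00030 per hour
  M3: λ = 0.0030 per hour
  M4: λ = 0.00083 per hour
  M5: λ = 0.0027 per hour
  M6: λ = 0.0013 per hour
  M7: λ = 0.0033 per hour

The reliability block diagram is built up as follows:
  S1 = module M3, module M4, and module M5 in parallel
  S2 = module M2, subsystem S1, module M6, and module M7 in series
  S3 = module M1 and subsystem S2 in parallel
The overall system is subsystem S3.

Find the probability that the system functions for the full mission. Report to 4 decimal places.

0.9229

R(M1) = exp(−0.0022 × 100) = 0.802519
R(M2) = exp(−0.00030 × 100) = 0.970446
R(M3) = exp(−0.0030 × 100) = 0.740818
R(M4) = exp(−0.00083 × 100) = 0.920351
R(M5) = exp(−0.0027 × 100) = 0.763379
R(M6) = exp(−0.0013 × 100) = 0.878095
R(M7) = exp(−0.0033 × 100) = 0.718924
Parallel (M3, M4, and M5): 1 − (1 − 0.740818)(1 − 0.920351)(1 − 0.763379) = 0.995115
Series (M2, [0.995115], M6, and M7): 0.970446 × 0.995115 × 0.878095 × 0.718924 = 0.609634
Parallel (M1 and [0.609634]): 1 − (1 − 0.802519)(1 − 0.609634) = 0.9229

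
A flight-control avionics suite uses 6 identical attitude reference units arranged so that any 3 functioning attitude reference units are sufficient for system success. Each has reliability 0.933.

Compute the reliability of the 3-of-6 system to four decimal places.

R = Σ_{i=3}^{6} C(6,i) p^i (1−p)^{6−i} with p = 0.933
C(6,3)·0.933^3·0.067^3 = 0.004885
C(6,4)·0.933^4·0.067^2 = 0.051023
C(6,5)·0.933^5·0.067^1 = 0.284207
C(6,6)·0.933^6·0.067^0 = 0.659614
Sum = 0.9997

0.9997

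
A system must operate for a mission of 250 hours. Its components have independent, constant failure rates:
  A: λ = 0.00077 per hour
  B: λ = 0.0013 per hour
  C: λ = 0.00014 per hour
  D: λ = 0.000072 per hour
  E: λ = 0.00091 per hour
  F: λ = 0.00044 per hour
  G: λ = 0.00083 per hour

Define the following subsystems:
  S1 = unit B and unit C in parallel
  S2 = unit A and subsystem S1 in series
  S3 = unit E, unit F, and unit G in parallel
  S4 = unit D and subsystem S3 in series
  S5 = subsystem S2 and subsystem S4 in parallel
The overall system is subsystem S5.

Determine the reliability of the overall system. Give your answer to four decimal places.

R(A) = exp(−0.00077 × 250) = 0.824894
R(B) = exp(−0.0013 × 250) = 0.722527
R(C) = exp(−0.00014 × 250) = 0.965605
R(D) = exp(−0.000072 × 250) = 0.982161
R(E) = exp(−0.00091 × 250) = 0.796522
R(F) = exp(−0.00044 × 250) = 0.895834
R(G) = exp(−0.00083 × 250) = 0.812613
Parallel (B and C): 1 − (1 − 0.722527)(1 − 0.965605) = 0.990456
Series (A and [0.990456]): 0.824894 × 0.990456 = 0.817021
Parallel (E, F, and G): 1 − (1 − 0.796522)(1 − 0.895834)(1 − 0.812613) = 0.996028
Series (D and [0.996028]): 0.982161 × 0.996028 = 0.978260
Parallel ([0.817021] and [0.978260]): 1 − (1 − 0.817021)(1 − 0.978260) = 0.9960

0.9960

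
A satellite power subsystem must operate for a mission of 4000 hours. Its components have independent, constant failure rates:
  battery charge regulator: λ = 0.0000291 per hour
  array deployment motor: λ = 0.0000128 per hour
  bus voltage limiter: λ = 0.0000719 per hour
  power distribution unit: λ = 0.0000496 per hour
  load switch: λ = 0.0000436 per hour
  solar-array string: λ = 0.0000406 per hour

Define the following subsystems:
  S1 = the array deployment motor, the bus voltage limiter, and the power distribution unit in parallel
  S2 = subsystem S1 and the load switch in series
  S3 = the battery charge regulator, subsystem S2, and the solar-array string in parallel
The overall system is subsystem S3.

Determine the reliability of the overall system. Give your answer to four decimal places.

0.9973

R(battery charge regulator) = exp(−0.0000291 × 4000) = 0.890119
R(array deployment motor) = exp(−0.0000128 × 4000) = 0.950089
R(bus voltage limiter) = exp(−0.0000719 × 4000) = 0.750062
R(power distribution unit) = exp(−0.0000496 × 4000) = 0.820042
R(load switch) = exp(−0.0000436 × 4000) = 0.839961
R(solar-array string) = exp(−0.0000406 × 4000) = 0.850101
Parallel (array deployment motor, bus voltage limiter, and power distribution unit): 1 − (1 − 0.950089)(1 − 0.750062)(1 − 0.820042) = 0.997755
Series ([0.997755] and load switch): 0.997755 × 0.839961 = 0.838075
Parallel (battery charge regulator, [0.838075], and solar-array string): 1 − (1 − 0.890119)(1 − 0.838075)(1 − 0.850101) = 0.9973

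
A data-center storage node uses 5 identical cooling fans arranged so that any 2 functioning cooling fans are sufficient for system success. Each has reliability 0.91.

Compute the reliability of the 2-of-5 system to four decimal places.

0.9997

R = Σ_{i=2}^{5} C(5,i) p^i (1−p)^{5−i} with p = 0.91
C(5,2)·0.91^2·0.09^3 = 0.006037
C(5,3)·0.91^3·0.09^2 = 0.061039
C(5,4)·0.91^4·0.09^1 = 0.308587
C(5,5)·0.91^5·0.09^0 = 0.624032
Sum = 0.9997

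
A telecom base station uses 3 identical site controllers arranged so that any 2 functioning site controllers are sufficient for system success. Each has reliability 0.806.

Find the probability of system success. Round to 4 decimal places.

0.9017

R = Σ_{i=2}^{3} C(3,i) p^i (1−p)^{3−i} with p = 0.806
C(3,2)·0.806^2·0.194^1 = 0.378088
C(3,3)·0.806^3·0.194^0 = 0.523607
Sum = 0.9017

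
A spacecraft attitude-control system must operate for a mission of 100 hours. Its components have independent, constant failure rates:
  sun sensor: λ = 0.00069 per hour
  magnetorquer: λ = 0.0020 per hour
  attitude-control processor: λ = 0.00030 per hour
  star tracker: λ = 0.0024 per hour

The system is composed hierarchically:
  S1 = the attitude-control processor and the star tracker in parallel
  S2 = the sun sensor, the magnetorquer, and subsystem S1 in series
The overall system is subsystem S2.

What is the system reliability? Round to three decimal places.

R(sun sensor) = exp(−0.00069 × 100) = 0.93333
R(magnetorquer) = exp(−0.0020 × 100) = 0.81873
R(attitude-control processor) = exp(−0.00030 × 100) = 0.97045
R(star tracker) = exp(−0.0024 × 100) = 0.78663
Parallel (attitude-control processor and star tracker): 1 − (1 − 0.97045)(1 − 0.78663) = 0.99369
Series (sun sensor, magnetorquer, and [0.99369]): 0.93333 × 0.81873 × 0.99369 = 0.759

0.759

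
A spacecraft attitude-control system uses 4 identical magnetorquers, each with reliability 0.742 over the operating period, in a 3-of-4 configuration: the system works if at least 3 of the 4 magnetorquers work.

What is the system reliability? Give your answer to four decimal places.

R = Σ_{i=3}^{4} C(4,i) p^i (1−p)^{4−i} with p = 0.742
C(4,3)·0.742^3·0.258^1 = 0.421591
C(4,4)·0.742^4·0.258^0 = 0.303121
Sum = 0.7247

0.7247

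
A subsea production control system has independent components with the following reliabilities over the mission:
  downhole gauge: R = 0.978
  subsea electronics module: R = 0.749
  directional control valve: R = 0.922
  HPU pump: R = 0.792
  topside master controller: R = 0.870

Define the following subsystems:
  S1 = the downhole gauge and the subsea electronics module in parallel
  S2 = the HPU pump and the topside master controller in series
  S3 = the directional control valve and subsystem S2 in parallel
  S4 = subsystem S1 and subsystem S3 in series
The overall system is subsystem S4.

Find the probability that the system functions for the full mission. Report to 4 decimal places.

0.9704

Parallel (downhole gauge and subsea electronics module): 1 − (1 − 0.978000)(1 − 0.749000) = 0.994478
Series (HPU pump and topside master controller): 0.792000 × 0.870000 = 0.689040
Parallel (directional control valve and [0.689040]): 1 − (1 − 0.922000)(1 − 0.689040) = 0.975745
Series ([0.994478] and [0.975745]): 0.994478 × 0.975745 = 0.9704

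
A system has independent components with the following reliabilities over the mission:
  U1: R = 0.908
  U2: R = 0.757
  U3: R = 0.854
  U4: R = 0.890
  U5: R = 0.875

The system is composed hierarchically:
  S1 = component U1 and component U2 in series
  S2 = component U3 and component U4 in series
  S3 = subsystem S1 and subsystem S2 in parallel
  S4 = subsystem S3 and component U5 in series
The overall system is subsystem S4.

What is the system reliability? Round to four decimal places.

0.8094

Series (U1 and U2): 0.908000 × 0.757000 = 0.687356
Series (U3 and U4): 0.854000 × 0.890000 = 0.760060
Parallel ([0.687356] and [0.760060]): 1 − (1 − 0.687356)(1 − 0.760060) = 0.924984
Series ([0.924984] and U5): 0.924984 × 0.875000 = 0.8094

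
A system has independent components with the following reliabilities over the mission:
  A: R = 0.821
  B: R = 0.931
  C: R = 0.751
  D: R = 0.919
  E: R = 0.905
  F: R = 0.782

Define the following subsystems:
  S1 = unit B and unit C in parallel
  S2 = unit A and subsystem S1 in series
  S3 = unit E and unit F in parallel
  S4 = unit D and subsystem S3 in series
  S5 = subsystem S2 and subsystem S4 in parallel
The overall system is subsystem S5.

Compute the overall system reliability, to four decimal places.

0.9807

Parallel (B and C): 1 − (1 − 0.931000)(1 − 0.751000) = 0.982819
Series (A and [0.982819]): 0.821000 × 0.982819 = 0.806894
Parallel (E and F): 1 − (1 − 0.905000)(1 − 0.782000) = 0.979290
Series (D and [0.979290]): 0.919000 × 0.979290 = 0.899968
Parallel ([0.806894] and [0.899968]): 1 − (1 − 0.806894)(1 − 0.899968) = 0.9807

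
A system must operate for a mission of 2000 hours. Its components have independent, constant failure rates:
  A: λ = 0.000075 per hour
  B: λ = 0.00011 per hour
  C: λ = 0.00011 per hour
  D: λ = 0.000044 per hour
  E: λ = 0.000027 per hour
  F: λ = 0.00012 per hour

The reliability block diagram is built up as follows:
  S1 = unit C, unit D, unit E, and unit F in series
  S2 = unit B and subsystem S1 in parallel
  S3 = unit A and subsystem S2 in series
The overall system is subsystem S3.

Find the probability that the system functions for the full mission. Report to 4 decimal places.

0.7838

R(A) = exp(−0.000075 × 2000) = 0.860708
R(B) = exp(−0.00011 × 2000) = 0.802519
R(C) = exp(−0.00011 × 2000) = 0.802519
R(D) = exp(−0.000044 × 2000) = 0.915761
R(E) = exp(−0.000027 × 2000) = 0.947432
R(F) = exp(−0.00012 × 2000) = 0.786628
Series (C, D, E, and F): 0.802519 × 0.915761 × 0.947432 × 0.786628 = 0.547715
Parallel (B and [0.547715]): 1 − (1 − 0.802519)(1 − 0.547715) = 0.910682
Series (A and [0.910682]): 0.860708 × 0.910682 = 0.7838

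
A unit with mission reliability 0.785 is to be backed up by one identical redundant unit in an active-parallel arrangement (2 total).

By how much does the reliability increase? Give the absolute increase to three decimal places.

R_before = 0.785
R_after = 1 − (1 − 0.785)^2 = 0.954
ΔR = 0.954 − 0.785 = 0.169

0.169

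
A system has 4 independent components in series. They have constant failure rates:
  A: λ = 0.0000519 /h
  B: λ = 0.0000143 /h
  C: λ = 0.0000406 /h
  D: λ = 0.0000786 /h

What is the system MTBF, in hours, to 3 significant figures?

Series of exponential components: λ_sys = Σ λ_i
λ_sys = 0.0000519 + 0.0000143 + 0.0000406 + 0.0000786 = 1.8540e-04 /h
MTBF = 1 / λ_sys = 5390 h

5390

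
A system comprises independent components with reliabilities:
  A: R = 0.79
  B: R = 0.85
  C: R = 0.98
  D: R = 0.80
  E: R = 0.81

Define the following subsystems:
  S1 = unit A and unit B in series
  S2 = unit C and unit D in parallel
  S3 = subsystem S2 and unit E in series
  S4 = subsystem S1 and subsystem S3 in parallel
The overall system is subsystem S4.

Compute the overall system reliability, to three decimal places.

0.937

Series (A and B): 0.79000 × 0.85000 = 0.67150
Parallel (C and D): 1 − (1 − 0.98000)(1 − 0.80000) = 0.99600
Series ([0.99600] and E): 0.99600 × 0.81000 = 0.80676
Parallel ([0.67150] and [0.80676]): 1 − (1 − 0.67150)(1 − 0.80676) = 0.937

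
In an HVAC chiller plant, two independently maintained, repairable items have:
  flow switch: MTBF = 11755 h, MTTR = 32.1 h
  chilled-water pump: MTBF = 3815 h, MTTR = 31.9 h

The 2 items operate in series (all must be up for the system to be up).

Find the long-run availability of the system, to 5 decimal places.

A(flow switch) = MTBF/(MTBF+MTTR) = 11755/(11755+32.1) = 0.997277
A(chilled-water pump) = MTBF/(MTBF+MTTR) = 3815/(3815+31.9) = 0.991708
Series availability: 0.997277 × 0.991708 = 0.98901

0.98901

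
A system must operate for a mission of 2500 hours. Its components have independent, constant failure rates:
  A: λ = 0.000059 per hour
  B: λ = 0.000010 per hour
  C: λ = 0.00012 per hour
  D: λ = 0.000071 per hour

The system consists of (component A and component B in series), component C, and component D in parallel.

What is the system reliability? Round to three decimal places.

0.993

R(A) = exp(−0.000059 × 2500) = 0.86286
R(B) = exp(−0.000010 × 2500) = 0.97531
R(C) = exp(−0.00012 × 2500) = 0.74082
R(D) = exp(−0.000071 × 2500) = 0.83736
Series (A and B): 0.86286 × 0.97531 = 0.84156
Parallel ([0.84156], C, and D): 1 − (1 − 0.84156)(1 − 0.74082)(1 − 0.83736) = 0.993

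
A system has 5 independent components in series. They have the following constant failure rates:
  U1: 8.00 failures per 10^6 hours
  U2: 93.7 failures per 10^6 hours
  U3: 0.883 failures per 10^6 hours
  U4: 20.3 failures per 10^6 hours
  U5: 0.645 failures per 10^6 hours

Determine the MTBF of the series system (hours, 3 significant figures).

Series of exponential components: λ_sys = Σ λ_i
λ_sys = 0.00000800 + 0.0000937 + 0.000000883 + 0.0000203 + 0.000000645 = 1.2353e-04 /h
MTBF = 1 / λ_sys = 8100 h

8100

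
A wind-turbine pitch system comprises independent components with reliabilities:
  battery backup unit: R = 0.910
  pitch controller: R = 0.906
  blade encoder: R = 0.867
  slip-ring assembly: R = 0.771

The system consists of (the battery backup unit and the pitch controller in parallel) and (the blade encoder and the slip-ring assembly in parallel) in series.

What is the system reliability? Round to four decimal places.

Parallel (battery backup unit and pitch controller): 1 − (1 − 0.910000)(1 − 0.906000) = 0.991540
Parallel (blade encoder and slip-ring assembly): 1 − (1 − 0.867000)(1 − 0.771000) = 0.969543
Series ([0.991540] and [0.969543]): 0.991540 × 0.969543 = 0.9613

0.9613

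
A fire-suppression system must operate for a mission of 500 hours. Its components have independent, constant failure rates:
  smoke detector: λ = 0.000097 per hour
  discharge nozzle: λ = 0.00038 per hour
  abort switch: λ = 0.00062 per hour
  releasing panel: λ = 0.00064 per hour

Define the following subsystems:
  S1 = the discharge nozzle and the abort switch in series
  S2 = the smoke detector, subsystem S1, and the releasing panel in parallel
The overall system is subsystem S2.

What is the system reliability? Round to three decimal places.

R(smoke detector) = exp(−0.000097 × 500) = 0.95266
R(discharge nozzle) = exp(−0.00038 × 500) = 0.82696
R(abort switch) = exp(−0.00062 × 500) = 0.73345
R(releasing panel) = exp(−0.00064 × 500) = 0.72615
Series (discharge nozzle and abort switch): 0.82696 × 0.73345 = 0.60653
Parallel (smoke detector, [0.60653], and releasing panel): 1 − (1 − 0.95266)(1 − 0.60653)(1 − 0.72615) = 0.995

0.995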